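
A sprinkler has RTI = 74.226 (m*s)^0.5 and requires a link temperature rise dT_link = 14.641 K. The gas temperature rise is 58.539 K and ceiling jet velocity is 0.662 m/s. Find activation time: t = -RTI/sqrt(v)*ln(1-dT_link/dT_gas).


dT_link/dT_gas = 0.25011
ln(1 - 0.25011) = -0.28782
t = -74.226 / sqrt(0.662) * -0.28782 = 26.258 s

26.258 s


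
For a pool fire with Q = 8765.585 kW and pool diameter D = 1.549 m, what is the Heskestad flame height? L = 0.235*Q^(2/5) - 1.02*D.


Q^(2/5) = 37.767
0.235 * Q^(2/5) = 8.8752
1.02 * D = 1.5800
L = 7.2953 m

7.2953 m


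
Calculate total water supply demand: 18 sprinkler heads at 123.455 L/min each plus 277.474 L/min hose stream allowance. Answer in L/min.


Sprinkler demand = 18 * 123.455 = 2222.19 L/min
Total = 2222.19 + 277.474 = 2499.664 L/min

2499.664 L/min


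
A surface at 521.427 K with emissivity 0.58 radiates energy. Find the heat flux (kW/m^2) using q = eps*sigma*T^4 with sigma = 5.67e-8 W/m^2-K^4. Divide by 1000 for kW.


T^4 = 7.3922e+10
q = 0.58 * 5.67e-8 * 7.3922e+10 / 1000 = 2.4310 kW/m^2

2.4310 kW/m^2


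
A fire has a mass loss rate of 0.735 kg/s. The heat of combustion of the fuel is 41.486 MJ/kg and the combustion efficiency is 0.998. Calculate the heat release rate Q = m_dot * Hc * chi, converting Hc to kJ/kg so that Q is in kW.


Hc = 41.486 MJ/kg = 41.486 * 1000 kJ/kg = 41486 kJ/kg
Q = 0.735 kg/s * 41486 kJ/kg * 0.998 = 30431 kW

30431 kW


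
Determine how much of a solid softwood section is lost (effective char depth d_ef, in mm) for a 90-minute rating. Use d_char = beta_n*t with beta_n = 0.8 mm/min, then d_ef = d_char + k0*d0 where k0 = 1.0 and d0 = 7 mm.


d_char = 0.8 * 90 = 72 mm
d_ef = 72 + 1.0*7 = 79 mm

79 mm


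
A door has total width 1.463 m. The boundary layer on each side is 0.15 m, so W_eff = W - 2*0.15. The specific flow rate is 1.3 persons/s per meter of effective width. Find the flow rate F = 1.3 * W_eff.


W_eff = 1.463 - 0.30 = 1.163 m
F = 1.3 * 1.163 = 1.5119 persons/s

1.5119 persons/s


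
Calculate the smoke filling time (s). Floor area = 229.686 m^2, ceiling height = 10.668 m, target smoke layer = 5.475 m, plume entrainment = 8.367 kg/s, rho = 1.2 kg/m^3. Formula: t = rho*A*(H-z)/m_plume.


H - z = 5.193 m
t = 1.2 * 229.686 * 5.193 / 8.367 = 171.07 s

171.07 s


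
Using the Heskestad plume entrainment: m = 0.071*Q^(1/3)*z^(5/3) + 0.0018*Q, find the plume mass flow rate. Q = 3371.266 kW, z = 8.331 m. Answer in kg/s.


Q^(1/3) = 14.994
z^(5/3) = 34.237
First term = 0.071 * 14.994 * 34.237 = 36.449
Second term = 0.0018 * 3371.266 = 6.0683
m = 42.517 kg/s

42.517 kg/s


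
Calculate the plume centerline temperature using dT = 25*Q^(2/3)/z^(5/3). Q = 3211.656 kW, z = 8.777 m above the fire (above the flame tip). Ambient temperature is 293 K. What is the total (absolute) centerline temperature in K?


Q^(2/3) = 217.68
z^(5/3) = 37.346
dT = 25 * 217.68 / 37.346 = 145.72 K
T = 293 + 145.72 = 438.72 K

438.72 K


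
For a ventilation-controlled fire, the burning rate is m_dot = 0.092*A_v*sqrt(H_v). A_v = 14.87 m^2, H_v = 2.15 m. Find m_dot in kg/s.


sqrt(H_v) = 1.4663
m_dot = 0.092 * 14.87 * 1.4663 = 2.0059 kg/s

2.0059 kg/s


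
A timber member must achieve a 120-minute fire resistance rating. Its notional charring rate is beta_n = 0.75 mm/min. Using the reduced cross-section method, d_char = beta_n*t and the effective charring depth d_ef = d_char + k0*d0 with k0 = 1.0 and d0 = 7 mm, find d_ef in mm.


d_char = 0.75 * 120 = 90 mm
d_ef = 90 + 1.0*7 = 97 mm

97 mm


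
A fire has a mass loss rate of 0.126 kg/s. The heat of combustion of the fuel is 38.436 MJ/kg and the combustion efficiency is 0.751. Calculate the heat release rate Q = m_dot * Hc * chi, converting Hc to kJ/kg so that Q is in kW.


Hc = 38.436 MJ/kg = 38.436 * 1000 kJ/kg = 38436 kJ/kg
Q = 0.126 kg/s * 38436 kJ/kg * 0.751 = 3637.0 kW

3637.0 kW


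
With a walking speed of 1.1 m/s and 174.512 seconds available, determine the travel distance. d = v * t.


d = 1.1 * 174.512 = 191.96 m

191.96 m


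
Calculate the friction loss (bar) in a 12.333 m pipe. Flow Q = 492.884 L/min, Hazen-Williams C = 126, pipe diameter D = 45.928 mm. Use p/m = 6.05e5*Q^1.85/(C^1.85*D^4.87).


Q^1.85 = 95847
C^1.85 = 7685.7
D^4.87 = 1.2426e+08
p/m = 0.060720 bar/m
p_total = 0.060720 * 12.333 = 0.74886 bar

0.74886 bar


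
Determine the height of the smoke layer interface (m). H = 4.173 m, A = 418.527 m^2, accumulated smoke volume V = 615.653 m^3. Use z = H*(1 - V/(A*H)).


V/(A*H) = 0.35250
1 - 0.35250 = 0.64750
z = 4.173 * 0.64750 = 2.7020 m

2.7020 m


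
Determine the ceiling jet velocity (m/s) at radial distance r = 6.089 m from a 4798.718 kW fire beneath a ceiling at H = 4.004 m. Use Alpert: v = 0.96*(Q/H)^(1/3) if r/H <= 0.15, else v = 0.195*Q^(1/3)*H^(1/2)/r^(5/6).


r/H = 6.089 / 4.004 = 1.5207
r/H > 0.15, so v = 0.195*Q^(1/3)*H^(1/2)/r^(5/6)
Q^(1/3) = 16.867
H^(1/2) = 2.0010
r^(5/6) = 4.5060
v = 0.195 * 16.867 * 2.0010 / 4.5060 = 1.4606 m/s

1.4606 m/s


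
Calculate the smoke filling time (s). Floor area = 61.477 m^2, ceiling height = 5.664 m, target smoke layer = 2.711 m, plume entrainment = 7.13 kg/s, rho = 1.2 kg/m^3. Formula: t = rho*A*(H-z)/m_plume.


H - z = 2.953 m
t = 1.2 * 61.477 * 2.953 / 7.13 = 30.554 s

30.554 s


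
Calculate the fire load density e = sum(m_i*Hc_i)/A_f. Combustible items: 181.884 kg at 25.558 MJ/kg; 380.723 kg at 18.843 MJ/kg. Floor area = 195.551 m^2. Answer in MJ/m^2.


Total energy = 181.884*25.558 + 380.723*18.843
= 4648.591 + 7173.963
= 11822.55 MJ
e = 11822.55 / 195.551 = 60.458 MJ/m^2

60.458 MJ/m^2


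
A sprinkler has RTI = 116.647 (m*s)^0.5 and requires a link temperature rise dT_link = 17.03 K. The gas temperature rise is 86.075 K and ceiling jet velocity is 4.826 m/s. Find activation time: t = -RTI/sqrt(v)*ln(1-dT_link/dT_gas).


dT_link/dT_gas = 0.19785
ln(1 - 0.19785) = -0.22046
t = -116.647 / sqrt(4.826) * -0.22046 = 11.706 s

11.706 s


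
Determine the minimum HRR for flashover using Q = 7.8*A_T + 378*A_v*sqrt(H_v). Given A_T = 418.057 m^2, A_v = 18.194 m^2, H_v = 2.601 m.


7.8*A_T = 3260.8
sqrt(H_v) = 1.6128
378*A_v*sqrt(H_v) = 11091
Q = 3260.8 + 11091 = 14352 kW

14352 kW


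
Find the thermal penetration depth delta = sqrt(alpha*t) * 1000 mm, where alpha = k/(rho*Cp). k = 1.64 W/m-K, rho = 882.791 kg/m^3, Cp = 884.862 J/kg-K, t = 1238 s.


alpha = 1.64 / (882.791 * 884.862) = 2.0995e-06 m^2/s
alpha * t = 0.0025991
delta = sqrt(0.0025991) * 1000 = 50.982 mm

50.982 mm


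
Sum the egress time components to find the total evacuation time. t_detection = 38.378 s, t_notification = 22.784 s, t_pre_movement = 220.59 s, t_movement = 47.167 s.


Total = 38.378 + 22.784 + 220.59 + 47.167 = 328.919 s

328.919 s


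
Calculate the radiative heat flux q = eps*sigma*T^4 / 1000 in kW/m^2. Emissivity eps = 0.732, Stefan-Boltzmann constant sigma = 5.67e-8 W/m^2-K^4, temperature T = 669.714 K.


T^4 = 2.0117e+11
q = 0.732 * 5.67e-8 * 2.0117e+11 / 1000 = 8.3493 kW/m^2

8.3493 kW/m^2


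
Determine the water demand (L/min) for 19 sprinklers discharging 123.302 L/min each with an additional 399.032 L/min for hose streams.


Sprinkler demand = 19 * 123.302 = 2342.738 L/min
Total = 2342.738 + 399.032 = 2741.77 L/min

2741.77 L/min


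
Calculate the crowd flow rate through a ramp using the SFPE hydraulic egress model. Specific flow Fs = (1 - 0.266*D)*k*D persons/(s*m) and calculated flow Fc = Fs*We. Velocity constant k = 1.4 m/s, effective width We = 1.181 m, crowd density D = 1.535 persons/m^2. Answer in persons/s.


1 - 0.266*D = 1 - 0.266*1.535 = 0.59169
Fs = 0.59169 * 1.4 * 1.535 = 1.2715 persons/(s*m)
Fc = 1.2715 * 1.181 = 1.5017 persons/s

1.5017 persons/s


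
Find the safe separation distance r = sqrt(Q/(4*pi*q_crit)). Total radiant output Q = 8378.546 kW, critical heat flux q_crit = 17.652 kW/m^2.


4*pi*q_crit = 221.82
Q/(4*pi*q_crit) = 37.772
r = sqrt(37.772) = 6.1459 m

6.1459 m


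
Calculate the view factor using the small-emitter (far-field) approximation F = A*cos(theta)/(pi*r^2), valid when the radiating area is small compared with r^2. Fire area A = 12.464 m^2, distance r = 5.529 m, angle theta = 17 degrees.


cos(17 deg) = 0.95630
pi*r^2 = 96.038
F = 12.464 * 0.95630 / 96.038 = 0.12411

0.12411


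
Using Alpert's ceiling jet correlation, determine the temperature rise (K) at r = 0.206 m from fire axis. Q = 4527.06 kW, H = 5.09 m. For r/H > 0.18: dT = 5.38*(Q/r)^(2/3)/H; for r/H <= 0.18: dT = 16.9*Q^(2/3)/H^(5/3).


r/H = 0.206 / 5.09 = 0.040472
r/H <= 0.18, so dT = 16.9*Q^(2/3)/H^(5/3)
Q^(2/3) = 273.66
H^(5/3) = 15.061
dT = 16.9 * 273.66 / 15.061 = 307.07 K

307.07 K


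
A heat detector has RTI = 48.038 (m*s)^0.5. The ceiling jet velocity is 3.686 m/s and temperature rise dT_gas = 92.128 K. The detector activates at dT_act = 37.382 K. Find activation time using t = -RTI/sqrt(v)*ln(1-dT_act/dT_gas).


dT_act/dT_gas = 0.40576
ln(1 - 0.40576) = -0.52047
t = -48.038 / sqrt(3.686) * -0.52047 = 13.023 s

13.023 s


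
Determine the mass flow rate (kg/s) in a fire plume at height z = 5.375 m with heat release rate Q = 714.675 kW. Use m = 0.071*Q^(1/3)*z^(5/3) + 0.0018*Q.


Q^(1/3) = 8.9407
z^(5/3) = 16.493
First term = 0.071 * 8.9407 * 16.493 = 10.469
Second term = 0.0018 * 714.675 = 1.2864
m = 11.756 kg/s

11.756 kg/s


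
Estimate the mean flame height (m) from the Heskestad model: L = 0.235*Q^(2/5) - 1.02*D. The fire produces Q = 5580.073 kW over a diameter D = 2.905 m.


Q^(2/5) = 31.525
0.235 * Q^(2/5) = 7.4084
1.02 * D = 2.9631
L = 4.4453 m

4.4453 m


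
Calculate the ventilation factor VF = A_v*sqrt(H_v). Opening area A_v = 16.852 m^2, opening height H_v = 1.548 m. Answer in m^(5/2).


sqrt(H_v) = 1.2442
VF = 16.852 * 1.2442 = 20.967 m^(5/2)

20.967 m^(5/2)


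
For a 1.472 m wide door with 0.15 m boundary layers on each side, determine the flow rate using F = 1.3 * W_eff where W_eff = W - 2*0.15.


W_eff = 1.472 - 0.30 = 1.172 m
F = 1.3 * 1.172 = 1.5236 persons/s

1.5236 persons/s


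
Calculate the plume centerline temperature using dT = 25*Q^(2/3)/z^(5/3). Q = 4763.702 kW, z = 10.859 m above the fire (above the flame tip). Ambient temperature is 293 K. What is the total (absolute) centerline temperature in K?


Q^(2/3) = 283.12
z^(5/3) = 53.250
dT = 25 * 283.12 / 53.250 = 132.92 K
T = 293 + 132.92 = 425.92 K

425.92 K


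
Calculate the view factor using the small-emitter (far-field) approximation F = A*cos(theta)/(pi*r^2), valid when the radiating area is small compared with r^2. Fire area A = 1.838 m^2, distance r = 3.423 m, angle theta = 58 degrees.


cos(58 deg) = 0.52992
pi*r^2 = 36.810
F = 1.838 * 0.52992 / 36.810 = 0.026460

0.026460


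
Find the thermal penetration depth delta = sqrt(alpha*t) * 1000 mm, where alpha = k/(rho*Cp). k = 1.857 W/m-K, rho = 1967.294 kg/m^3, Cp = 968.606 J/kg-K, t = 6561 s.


alpha = 1.857 / (1967.294 * 968.606) = 9.7453e-07 m^2/s
alpha * t = 0.0063939
delta = sqrt(0.0063939) * 1000 = 79.962 mm

79.962 mm


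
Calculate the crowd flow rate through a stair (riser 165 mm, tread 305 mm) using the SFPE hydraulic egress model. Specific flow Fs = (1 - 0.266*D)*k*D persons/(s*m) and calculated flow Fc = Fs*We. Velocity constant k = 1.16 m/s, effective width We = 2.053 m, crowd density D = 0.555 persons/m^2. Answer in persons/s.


1 - 0.266*D = 1 - 0.266*0.555 = 0.85237
Fs = 0.85237 * 1.16 * 0.555 = 0.54876 persons/(s*m)
Fc = 0.54876 * 2.053 = 1.1266 persons/s

1.1266 persons/s


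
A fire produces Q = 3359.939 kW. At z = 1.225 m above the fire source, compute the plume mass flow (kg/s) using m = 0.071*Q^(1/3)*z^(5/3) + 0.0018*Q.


Q^(1/3) = 14.978
z^(5/3) = 1.4025
First term = 0.071 * 14.978 * 1.4025 = 1.4914
Second term = 0.0018 * 3359.939 = 6.0479
m = 7.5393 kg/s

7.5393 kg/s


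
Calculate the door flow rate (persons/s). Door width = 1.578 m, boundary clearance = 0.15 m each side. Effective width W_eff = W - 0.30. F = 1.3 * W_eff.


W_eff = 1.578 - 0.30 = 1.278 m
F = 1.3 * 1.278 = 1.6614 persons/s

1.6614 persons/s


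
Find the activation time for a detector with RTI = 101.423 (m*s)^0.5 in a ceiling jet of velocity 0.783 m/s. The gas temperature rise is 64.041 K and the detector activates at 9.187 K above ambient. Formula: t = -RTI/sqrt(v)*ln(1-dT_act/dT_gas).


dT_act/dT_gas = 0.14345
ln(1 - 0.14345) = -0.15485
t = -101.423 / sqrt(0.783) * -0.15485 = 17.749 s

17.749 s


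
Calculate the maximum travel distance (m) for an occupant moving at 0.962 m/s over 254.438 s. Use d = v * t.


d = 0.962 * 254.438 = 244.77 m

244.77 m


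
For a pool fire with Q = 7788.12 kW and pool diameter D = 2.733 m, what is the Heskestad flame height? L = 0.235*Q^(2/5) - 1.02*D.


Q^(2/5) = 36.022
0.235 * Q^(2/5) = 8.4653
1.02 * D = 2.7877
L = 5.6776 m

5.6776 m


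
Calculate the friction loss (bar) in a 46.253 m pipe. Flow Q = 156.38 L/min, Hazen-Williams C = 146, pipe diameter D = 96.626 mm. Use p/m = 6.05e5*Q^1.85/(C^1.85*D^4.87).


Q^1.85 = 11461
C^1.85 = 10094
D^4.87 = 4.6495e+09
p/m = 0.00014775 bar/m
p_total = 0.00014775 * 46.253 = 0.0068339 bar

0.0068339 bar


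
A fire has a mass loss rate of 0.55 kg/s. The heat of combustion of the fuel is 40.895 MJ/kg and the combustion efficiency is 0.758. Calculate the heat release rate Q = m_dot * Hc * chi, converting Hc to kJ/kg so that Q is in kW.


Hc = 40.895 MJ/kg = 40.895 * 1000 kJ/kg = 40895 kJ/kg
Q = 0.55 kg/s * 40895 kJ/kg * 0.758 = 17049 kW

17049 kW


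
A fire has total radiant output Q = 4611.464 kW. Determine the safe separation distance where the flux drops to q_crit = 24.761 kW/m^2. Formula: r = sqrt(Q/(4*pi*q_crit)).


4*pi*q_crit = 311.16
Q/(4*pi*q_crit) = 14.820
r = sqrt(14.820) = 3.8497 m

3.8497 m


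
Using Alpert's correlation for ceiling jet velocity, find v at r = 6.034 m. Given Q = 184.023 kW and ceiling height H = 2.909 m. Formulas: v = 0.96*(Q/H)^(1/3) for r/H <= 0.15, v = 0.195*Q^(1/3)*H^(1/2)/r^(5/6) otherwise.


r/H = 6.034 / 2.909 = 2.0743
r/H > 0.15, so v = 0.195*Q^(1/3)*H^(1/2)/r^(5/6)
Q^(1/3) = 5.6880
H^(1/2) = 1.7056
r^(5/6) = 4.4720
v = 0.195 * 5.6880 * 1.7056 / 4.4720 = 0.42302 m/s

0.42302 m/s


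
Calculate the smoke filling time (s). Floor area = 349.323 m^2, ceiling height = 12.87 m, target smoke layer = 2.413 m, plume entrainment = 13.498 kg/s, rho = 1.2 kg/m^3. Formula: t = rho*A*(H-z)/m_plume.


H - z = 10.457 m
t = 1.2 * 349.323 * 10.457 / 13.498 = 324.75 s

324.75 s


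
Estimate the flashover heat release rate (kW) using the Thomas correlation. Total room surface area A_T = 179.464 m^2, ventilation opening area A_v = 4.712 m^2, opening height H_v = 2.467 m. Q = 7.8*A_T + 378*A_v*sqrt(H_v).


7.8*A_T = 1399.8
sqrt(H_v) = 1.5707
378*A_v*sqrt(H_v) = 2797.6
Q = 1399.8 + 2797.6 = 4197.4 kW

4197.4 kW


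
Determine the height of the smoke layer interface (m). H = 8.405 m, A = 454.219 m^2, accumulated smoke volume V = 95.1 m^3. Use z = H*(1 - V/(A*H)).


V/(A*H) = 0.024910
1 - 0.024910 = 0.97509
z = 8.405 * 0.97509 = 8.1956 m

8.1956 m


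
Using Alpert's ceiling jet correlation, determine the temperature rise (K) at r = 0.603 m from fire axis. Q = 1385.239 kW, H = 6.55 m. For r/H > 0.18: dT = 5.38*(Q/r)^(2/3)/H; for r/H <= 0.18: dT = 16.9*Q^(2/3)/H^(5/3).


r/H = 0.603 / 6.55 = 0.092061
r/H <= 0.18, so dT = 16.9*Q^(2/3)/H^(5/3)
Q^(2/3) = 124.27
H^(5/3) = 22.930
dT = 16.9 * 124.27 / 22.930 = 91.587 K

91.587 K


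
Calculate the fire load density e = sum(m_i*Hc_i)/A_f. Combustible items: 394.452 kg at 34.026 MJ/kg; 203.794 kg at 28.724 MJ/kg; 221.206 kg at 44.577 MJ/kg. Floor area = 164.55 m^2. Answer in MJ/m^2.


Total energy = 394.452*34.026 + 203.794*28.724 + 221.206*44.577
= 13421.62 + 5853.779 + 9860.700
= 29136.10 MJ
e = 29136.10 / 164.55 = 177.07 MJ/m^2

177.07 MJ/m^2


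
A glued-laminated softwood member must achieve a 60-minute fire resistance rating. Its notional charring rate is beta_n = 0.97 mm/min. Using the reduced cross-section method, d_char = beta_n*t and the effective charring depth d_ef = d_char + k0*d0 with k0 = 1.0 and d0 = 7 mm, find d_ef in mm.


d_char = 0.97 * 60 = 58.2 mm
d_ef = 58.2 + 1.0*7 = 65.2 mm

65.2 mm


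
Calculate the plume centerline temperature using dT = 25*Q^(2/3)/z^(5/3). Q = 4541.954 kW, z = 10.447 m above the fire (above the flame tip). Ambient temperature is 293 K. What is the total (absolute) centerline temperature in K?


Q^(2/3) = 274.26
z^(5/3) = 49.925
dT = 25 * 274.26 / 49.925 = 137.34 K
T = 293 + 137.34 = 430.34 K

430.34 K


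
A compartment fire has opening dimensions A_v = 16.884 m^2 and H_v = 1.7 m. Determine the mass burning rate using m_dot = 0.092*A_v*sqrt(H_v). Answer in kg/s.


sqrt(H_v) = 1.3038
m_dot = 0.092 * 16.884 * 1.3038 = 2.0253 kg/s

2.0253 kg/s


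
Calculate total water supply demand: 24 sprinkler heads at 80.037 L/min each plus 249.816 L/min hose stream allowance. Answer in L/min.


Sprinkler demand = 24 * 80.037 = 1920.888 L/min
Total = 1920.888 + 249.816 = 2170.704 L/min

2170.704 L/min


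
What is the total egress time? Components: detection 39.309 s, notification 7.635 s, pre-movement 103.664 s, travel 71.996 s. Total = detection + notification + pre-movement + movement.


Total = 39.309 + 7.635 + 103.664 + 71.996 = 222.604 s

222.604 s


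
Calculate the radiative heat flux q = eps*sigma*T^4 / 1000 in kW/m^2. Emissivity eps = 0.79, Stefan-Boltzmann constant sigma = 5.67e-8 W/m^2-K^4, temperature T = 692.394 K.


T^4 = 2.2983e+11
q = 0.79 * 5.67e-8 * 2.2983e+11 / 1000 = 10.295 kW/m^2

10.295 kW/m^2


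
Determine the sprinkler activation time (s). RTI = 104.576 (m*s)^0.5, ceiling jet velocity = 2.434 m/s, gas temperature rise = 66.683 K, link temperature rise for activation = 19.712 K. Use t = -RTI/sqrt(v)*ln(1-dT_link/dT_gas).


dT_link/dT_gas = 0.29561
ln(1 - 0.29561) = -0.35042
t = -104.576 / sqrt(2.434) * -0.35042 = 23.489 s

23.489 s


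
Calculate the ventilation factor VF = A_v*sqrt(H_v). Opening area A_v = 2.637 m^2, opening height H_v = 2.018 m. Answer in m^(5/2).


sqrt(H_v) = 1.4206
VF = 2.637 * 1.4206 = 3.7460 m^(5/2)

3.7460 m^(5/2)


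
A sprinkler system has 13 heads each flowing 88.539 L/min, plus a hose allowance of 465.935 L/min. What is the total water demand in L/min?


Sprinkler demand = 13 * 88.539 = 1151.007 L/min
Total = 1151.007 + 465.935 = 1616.942 L/min

1616.942 L/min


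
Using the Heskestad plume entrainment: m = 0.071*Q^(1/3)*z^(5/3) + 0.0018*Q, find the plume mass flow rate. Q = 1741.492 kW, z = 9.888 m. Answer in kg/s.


Q^(1/3) = 12.031
z^(5/3) = 45.553
First term = 0.071 * 12.031 * 45.553 = 38.912
Second term = 0.0018 * 1741.492 = 3.1347
m = 42.046 kg/s

42.046 kg/s


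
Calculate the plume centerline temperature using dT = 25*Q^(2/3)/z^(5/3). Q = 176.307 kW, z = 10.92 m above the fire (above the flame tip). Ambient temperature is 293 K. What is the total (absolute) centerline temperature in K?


Q^(2/3) = 31.442
z^(5/3) = 53.749
dT = 25 * 31.442 / 53.749 = 14.625 K
T = 293 + 14.625 = 307.62 K

307.62 K


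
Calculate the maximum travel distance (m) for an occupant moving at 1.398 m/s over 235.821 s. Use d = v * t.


d = 1.398 * 235.821 = 329.68 m

329.68 m


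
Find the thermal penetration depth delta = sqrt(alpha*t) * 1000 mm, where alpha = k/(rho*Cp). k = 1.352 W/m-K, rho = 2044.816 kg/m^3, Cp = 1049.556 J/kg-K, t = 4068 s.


alpha = 1.352 / (2044.816 * 1049.556) = 6.2997e-07 m^2/s
alpha * t = 0.0025627
delta = sqrt(0.0025627) * 1000 = 50.623 mm

50.623 mm


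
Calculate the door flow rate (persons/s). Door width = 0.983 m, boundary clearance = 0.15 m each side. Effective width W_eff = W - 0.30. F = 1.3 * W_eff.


W_eff = 0.983 - 0.30 = 0.683 m
F = 1.3 * 0.683 = 0.88790 persons/s

0.88790 persons/s


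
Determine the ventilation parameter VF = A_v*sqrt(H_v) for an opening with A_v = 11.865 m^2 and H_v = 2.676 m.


sqrt(H_v) = 1.6358
VF = 11.865 * 1.6358 = 19.409 m^(5/2)

19.409 m^(5/2)


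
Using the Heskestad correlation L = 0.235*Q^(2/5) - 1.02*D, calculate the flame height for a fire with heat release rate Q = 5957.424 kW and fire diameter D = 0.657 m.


Q^(2/5) = 32.361
0.235 * Q^(2/5) = 7.6049
1.02 * D = 0.67014
L = 6.9347 m

6.9347 m


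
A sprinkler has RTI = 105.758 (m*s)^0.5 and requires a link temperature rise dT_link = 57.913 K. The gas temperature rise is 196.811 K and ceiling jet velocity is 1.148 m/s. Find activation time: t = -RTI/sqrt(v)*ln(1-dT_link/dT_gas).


dT_link/dT_gas = 0.29426
ln(1 - 0.29426) = -0.34850
t = -105.758 / sqrt(1.148) * -0.34850 = 34.399 s

34.399 s


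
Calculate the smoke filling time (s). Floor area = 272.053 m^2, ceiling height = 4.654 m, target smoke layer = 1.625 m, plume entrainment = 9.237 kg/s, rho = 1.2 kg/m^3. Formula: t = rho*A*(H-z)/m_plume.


H - z = 3.029 m
t = 1.2 * 272.053 * 3.029 / 9.237 = 107.05 s

107.05 s


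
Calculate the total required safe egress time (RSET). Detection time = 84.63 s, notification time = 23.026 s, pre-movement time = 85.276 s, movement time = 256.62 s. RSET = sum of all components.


Total = 84.63 + 23.026 + 85.276 + 256.62 = 449.552 s

449.552 s


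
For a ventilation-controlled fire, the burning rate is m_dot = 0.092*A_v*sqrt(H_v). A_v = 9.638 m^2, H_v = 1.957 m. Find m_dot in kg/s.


sqrt(H_v) = 1.3989
m_dot = 0.092 * 9.638 * 1.3989 = 1.2404 kg/s

1.2404 kg/s


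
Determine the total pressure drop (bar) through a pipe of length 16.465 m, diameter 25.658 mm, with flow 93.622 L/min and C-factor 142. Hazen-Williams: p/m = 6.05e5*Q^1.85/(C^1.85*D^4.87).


Q^1.85 = 4436.6
C^1.85 = 9588.1
D^4.87 = 7293148
p/m = 0.038385 bar/m
p_total = 0.038385 * 16.465 = 0.63200 bar

0.63200 bar


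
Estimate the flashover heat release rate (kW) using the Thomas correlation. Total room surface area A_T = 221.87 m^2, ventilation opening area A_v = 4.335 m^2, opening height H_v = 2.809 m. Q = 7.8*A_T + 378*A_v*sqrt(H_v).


7.8*A_T = 1730.586
sqrt(H_v) = 1.6760
378*A_v*sqrt(H_v) = 2746.4
Q = 1730.586 + 2746.4 = 4476.9 kW

4476.9 kW


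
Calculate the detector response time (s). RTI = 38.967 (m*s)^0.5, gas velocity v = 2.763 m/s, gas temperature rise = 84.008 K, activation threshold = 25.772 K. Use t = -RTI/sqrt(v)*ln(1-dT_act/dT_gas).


dT_act/dT_gas = 0.30678
ln(1 - 0.30678) = -0.36641
t = -38.967 / sqrt(2.763) * -0.36641 = 8.5896 s

8.5896 s


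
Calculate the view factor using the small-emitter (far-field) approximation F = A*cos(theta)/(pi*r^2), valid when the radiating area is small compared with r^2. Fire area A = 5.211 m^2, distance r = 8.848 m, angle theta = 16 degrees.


cos(16 deg) = 0.96126
pi*r^2 = 245.95
F = 5.211 * 0.96126 / 245.95 = 0.020367

0.020367


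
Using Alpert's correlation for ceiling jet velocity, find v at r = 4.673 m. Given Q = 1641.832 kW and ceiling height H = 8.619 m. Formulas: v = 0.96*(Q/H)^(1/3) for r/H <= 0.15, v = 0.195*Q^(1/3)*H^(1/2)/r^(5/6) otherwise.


r/H = 4.673 / 8.619 = 0.54217
r/H > 0.15, so v = 0.195*Q^(1/3)*H^(1/2)/r^(5/6)
Q^(1/3) = 11.797
H^(1/2) = 2.9358
r^(5/6) = 3.6141
v = 0.195 * 11.797 * 2.9358 / 3.6141 = 1.8687 m/s

1.8687 m/s


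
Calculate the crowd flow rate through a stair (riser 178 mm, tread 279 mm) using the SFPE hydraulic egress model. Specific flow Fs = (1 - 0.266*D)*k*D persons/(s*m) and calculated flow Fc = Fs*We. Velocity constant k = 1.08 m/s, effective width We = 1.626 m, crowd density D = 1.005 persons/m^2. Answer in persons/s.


1 - 0.266*D = 1 - 0.266*1.005 = 0.73267
Fs = 0.73267 * 1.08 * 1.005 = 0.79524 persons/(s*m)
Fc = 0.79524 * 1.626 = 1.2931 persons/s

1.2931 persons/s


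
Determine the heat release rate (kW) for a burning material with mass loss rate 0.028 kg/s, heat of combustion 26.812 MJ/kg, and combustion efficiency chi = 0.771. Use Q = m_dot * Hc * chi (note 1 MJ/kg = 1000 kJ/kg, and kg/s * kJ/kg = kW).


Hc = 26.812 MJ/kg = 26.812 * 1000 kJ/kg = 26812 kJ/kg
Q = 0.028 kg/s * 26812 kJ/kg * 0.771 = 578.82 kW

578.82 kW


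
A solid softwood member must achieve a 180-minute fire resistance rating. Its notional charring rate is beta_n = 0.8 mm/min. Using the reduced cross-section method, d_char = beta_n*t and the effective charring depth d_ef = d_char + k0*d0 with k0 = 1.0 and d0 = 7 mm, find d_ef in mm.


d_char = 0.8 * 180 = 144 mm
d_ef = 144 + 1.0*7 = 151 mm

151 mm


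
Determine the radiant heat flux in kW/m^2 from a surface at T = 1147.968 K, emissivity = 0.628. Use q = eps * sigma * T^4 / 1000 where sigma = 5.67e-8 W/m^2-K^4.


T^4 = 1.7367e+12
q = 0.628 * 5.67e-8 * 1.7367e+12 / 1000 = 61.839 kW/m^2

61.839 kW/m^2


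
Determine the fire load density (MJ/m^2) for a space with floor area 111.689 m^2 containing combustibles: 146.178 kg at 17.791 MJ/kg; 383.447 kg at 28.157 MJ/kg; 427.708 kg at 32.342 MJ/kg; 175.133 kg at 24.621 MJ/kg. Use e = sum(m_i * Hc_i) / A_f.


Total energy = 146.178*17.791 + 383.447*28.157 + 427.708*32.342 + 175.133*24.621
= 2600.653 + 10796.72 + 13832.93 + 4311.950
= 31542.25 MJ
e = 31542.25 / 111.689 = 282.41 MJ/m^2

282.41 MJ/m^2


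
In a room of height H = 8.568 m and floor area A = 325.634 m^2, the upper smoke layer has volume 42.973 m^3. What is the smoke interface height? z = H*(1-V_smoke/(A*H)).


V/(A*H) = 0.015402
1 - 0.015402 = 0.98460
z = 8.568 * 0.98460 = 8.4360 m

8.4360 m


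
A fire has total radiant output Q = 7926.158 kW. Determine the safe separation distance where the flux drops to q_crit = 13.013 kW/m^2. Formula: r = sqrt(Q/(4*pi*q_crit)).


4*pi*q_crit = 163.53
Q/(4*pi*q_crit) = 48.470
r = sqrt(48.470) = 6.9621 m

6.9621 m


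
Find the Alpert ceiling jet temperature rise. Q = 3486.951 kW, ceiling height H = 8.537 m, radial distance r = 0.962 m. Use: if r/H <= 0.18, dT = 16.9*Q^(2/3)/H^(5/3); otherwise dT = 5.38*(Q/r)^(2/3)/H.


r/H = 0.962 / 8.537 = 0.11269
r/H <= 0.18, so dT = 16.9*Q^(2/3)/H^(5/3)
Q^(2/3) = 229.95
H^(5/3) = 35.660
dT = 16.9 * 229.95 / 35.660 = 108.98 K

108.98 K


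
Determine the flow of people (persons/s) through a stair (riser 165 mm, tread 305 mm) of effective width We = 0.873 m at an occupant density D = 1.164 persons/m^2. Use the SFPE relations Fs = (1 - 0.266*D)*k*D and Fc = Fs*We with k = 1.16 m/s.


1 - 0.266*D = 1 - 0.266*1.164 = 0.69038
Fs = 0.69038 * 1.16 * 1.164 = 0.93217 persons/(s*m)
Fc = 0.93217 * 0.873 = 0.81379 persons/s

0.81379 persons/s


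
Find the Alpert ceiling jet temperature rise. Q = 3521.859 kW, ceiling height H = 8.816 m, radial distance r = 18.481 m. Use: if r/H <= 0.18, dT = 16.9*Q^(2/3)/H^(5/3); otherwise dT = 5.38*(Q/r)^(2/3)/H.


r/H = 18.481 / 8.816 = 2.0963
r/H > 0.18, so dT = 5.38*(Q/r)^(2/3)/H
Q/r = 190.57
(Q/r)^(2/3) = 33.115
dT = 5.38 * 33.115 / 8.816 = 20.209 K

20.209 K


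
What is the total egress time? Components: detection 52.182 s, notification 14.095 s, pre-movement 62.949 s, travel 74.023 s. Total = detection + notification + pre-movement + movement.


Total = 52.182 + 14.095 + 62.949 + 74.023 = 203.249 s

203.249 s


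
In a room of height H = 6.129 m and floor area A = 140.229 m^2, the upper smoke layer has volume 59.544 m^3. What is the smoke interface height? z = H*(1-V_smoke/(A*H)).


V/(A*H) = 0.069280
1 - 0.069280 = 0.93072
z = 6.129 * 0.93072 = 5.7044 m

5.7044 m


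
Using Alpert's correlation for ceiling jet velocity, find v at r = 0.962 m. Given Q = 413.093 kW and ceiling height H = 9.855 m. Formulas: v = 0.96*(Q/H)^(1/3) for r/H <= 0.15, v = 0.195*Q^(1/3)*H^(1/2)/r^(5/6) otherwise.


r/H = 0.962 / 9.855 = 0.097615
r/H <= 0.15, so v = 0.96*(Q/H)^(1/3)
Q/H = 41.917
(Q/H)^(1/3) = 3.4737
v = 0.96 * 3.4737 = 3.3348 m/s

3.3348 m/s


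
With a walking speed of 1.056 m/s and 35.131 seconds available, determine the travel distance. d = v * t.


d = 1.056 * 35.131 = 37.098 m

37.098 m


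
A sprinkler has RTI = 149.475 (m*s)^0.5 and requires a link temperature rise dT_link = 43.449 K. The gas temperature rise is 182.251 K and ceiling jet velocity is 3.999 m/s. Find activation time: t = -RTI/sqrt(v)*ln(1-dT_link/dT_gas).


dT_link/dT_gas = 0.23840
ln(1 - 0.23840) = -0.27234
t = -149.475 / sqrt(3.999) * -0.27234 = 20.356 s

20.356 s


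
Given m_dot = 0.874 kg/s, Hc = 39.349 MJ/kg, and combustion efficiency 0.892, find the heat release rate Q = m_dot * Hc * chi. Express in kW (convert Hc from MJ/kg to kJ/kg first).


Hc = 39.349 MJ/kg = 39.349 * 1000 kJ/kg = 39349 kJ/kg
Q = 0.874 kg/s * 39349 kJ/kg * 0.892 = 30677 kW

30677 kW


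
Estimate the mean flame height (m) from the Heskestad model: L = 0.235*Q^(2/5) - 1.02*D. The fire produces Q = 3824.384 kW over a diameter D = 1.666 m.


Q^(2/5) = 27.103
0.235 * Q^(2/5) = 6.3693
1.02 * D = 1.6993
L = 4.6700 m

4.6700 m


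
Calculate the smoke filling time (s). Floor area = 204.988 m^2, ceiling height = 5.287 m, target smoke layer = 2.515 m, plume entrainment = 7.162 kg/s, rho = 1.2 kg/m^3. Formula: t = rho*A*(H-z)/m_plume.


H - z = 2.772 m
t = 1.2 * 204.988 * 2.772 / 7.162 = 95.207 s

95.207 s


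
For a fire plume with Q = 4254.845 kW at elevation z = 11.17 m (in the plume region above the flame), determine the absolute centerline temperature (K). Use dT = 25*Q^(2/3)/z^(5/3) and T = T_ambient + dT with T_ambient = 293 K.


Q^(2/3) = 262.58
z^(5/3) = 55.816
dT = 25 * 262.58 / 55.816 = 117.61 K
T = 293 + 117.61 = 410.61 K

410.61 K


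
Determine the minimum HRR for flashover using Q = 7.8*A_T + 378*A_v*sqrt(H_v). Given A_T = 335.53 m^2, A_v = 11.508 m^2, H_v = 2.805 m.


7.8*A_T = 2617.134
sqrt(H_v) = 1.6748
378*A_v*sqrt(H_v) = 7285.5
Q = 2617.134 + 7285.5 = 9902.6 kW

9902.6 kW


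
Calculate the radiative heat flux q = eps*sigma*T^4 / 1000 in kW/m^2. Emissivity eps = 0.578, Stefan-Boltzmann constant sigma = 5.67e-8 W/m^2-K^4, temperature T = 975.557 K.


T^4 = 9.0575e+11
q = 0.578 * 5.67e-8 * 9.0575e+11 / 1000 = 29.684 kW/m^2

29.684 kW/m^2


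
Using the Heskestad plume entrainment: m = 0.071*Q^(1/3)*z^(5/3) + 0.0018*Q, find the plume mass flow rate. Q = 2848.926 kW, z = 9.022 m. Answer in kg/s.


Q^(1/3) = 14.176
z^(5/3) = 39.100
First term = 0.071 * 14.176 * 39.100 = 39.354
Second term = 0.0018 * 2848.926 = 5.1281
m = 44.482 kg/s

44.482 kg/s


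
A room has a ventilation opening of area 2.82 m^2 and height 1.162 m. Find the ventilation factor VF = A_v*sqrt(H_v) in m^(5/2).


sqrt(H_v) = 1.0780
VF = 2.82 * 1.0780 = 3.0399 m^(5/2)

3.0399 m^(5/2)


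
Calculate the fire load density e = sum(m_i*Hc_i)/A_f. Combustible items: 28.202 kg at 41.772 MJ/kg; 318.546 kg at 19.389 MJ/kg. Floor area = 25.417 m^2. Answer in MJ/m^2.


Total energy = 28.202*41.772 + 318.546*19.389
= 1178.054 + 6176.288
= 7354.342 MJ
e = 7354.342 / 25.417 = 289.35 MJ/m^2

289.35 MJ/m^2


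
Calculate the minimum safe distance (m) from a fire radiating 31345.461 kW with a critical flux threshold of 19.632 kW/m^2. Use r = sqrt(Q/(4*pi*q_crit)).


4*pi*q_crit = 246.70
Q/(4*pi*q_crit) = 127.06
r = sqrt(127.06) = 11.272 m

11.272 m


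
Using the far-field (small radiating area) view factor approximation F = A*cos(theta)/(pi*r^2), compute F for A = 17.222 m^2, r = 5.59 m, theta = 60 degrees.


cos(60 deg) = 0.5
pi*r^2 = 98.169
F = 17.222 * 0.5 / 98.169 = 0.087716

0.087716


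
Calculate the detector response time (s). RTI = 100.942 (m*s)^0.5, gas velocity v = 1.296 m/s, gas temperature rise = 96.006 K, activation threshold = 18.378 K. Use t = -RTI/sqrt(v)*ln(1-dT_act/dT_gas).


dT_act/dT_gas = 0.19143
ln(1 - 0.19143) = -0.21248
t = -100.942 / sqrt(1.296) * -0.21248 = 18.841 s

18.841 s


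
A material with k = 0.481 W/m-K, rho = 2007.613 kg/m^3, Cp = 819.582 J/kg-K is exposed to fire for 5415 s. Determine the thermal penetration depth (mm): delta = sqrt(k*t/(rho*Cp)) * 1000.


alpha = 0.481 / (2007.613 * 819.582) = 2.9233e-07 m^2/s
alpha * t = 0.0015830
delta = sqrt(0.0015830) * 1000 = 39.786 mm

39.786 mm


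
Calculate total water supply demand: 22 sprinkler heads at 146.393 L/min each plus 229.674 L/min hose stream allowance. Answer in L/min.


Sprinkler demand = 22 * 146.393 = 3220.646 L/min
Total = 3220.646 + 229.674 = 3450.32 L/min

3450.32 L/min


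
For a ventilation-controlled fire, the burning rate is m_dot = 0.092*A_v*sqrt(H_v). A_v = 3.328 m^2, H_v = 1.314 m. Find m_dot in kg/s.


sqrt(H_v) = 1.1463
m_dot = 0.092 * 3.328 * 1.1463 = 0.35097 kg/s

0.35097 kg/s


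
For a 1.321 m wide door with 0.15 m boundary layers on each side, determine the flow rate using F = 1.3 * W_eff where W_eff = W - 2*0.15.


W_eff = 1.321 - 0.30 = 1.021 m
F = 1.3 * 1.021 = 1.3273 persons/s

1.3273 persons/s


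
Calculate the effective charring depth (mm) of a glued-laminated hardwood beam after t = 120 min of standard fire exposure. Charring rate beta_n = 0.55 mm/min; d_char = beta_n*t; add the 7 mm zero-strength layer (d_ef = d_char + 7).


d_char = 0.55 * 120 = 66 mm
d_ef = 66 + 1.0*7 = 73 mm

73 mm


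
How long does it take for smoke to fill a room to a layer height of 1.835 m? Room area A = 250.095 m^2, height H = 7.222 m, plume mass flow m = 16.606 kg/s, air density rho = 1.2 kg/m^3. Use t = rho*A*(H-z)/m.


H - z = 5.387 m
t = 1.2 * 250.095 * 5.387 / 16.606 = 97.357 s

97.357 s


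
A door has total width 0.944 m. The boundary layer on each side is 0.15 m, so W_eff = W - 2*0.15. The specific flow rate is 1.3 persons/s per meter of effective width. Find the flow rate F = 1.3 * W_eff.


W_eff = 0.944 - 0.30 = 0.644 m
F = 1.3 * 0.644 = 0.83720 persons/s

0.83720 persons/s


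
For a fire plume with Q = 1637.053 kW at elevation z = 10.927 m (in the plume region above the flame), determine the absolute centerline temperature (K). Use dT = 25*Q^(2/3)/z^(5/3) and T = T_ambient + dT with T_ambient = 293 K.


Q^(2/3) = 138.90
z^(5/3) = 53.807
dT = 25 * 138.90 / 53.807 = 64.538 K
T = 293 + 64.538 = 357.54 K

357.54 K


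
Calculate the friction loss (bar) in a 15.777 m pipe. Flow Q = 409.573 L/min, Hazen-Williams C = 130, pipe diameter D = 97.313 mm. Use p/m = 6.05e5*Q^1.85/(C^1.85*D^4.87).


Q^1.85 = 68048
C^1.85 = 8143.2
D^4.87 = 4.8127e+09
p/m = 0.0010505 bar/m
p_total = 0.0010505 * 15.777 = 0.016573 bar

0.016573 bar


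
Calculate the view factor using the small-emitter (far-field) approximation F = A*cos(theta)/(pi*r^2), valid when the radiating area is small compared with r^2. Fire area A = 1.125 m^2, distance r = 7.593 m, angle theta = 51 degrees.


cos(51 deg) = 0.62932
pi*r^2 = 181.12
F = 1.125 * 0.62932 / 181.12 = 0.0039088

0.0039088


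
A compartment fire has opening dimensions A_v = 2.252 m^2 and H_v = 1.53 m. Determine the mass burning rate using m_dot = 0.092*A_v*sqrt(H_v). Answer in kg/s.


sqrt(H_v) = 1.2369
m_dot = 0.092 * 2.252 * 1.2369 = 0.25627 kg/s

0.25627 kg/s


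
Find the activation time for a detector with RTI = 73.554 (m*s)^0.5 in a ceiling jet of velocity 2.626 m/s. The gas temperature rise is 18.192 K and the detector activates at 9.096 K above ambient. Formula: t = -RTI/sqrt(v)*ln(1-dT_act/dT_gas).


dT_act/dT_gas = 0.5
ln(1 - 0.5) = -0.69315
t = -73.554 / sqrt(2.626) * -0.69315 = 31.462 s

31.462 s


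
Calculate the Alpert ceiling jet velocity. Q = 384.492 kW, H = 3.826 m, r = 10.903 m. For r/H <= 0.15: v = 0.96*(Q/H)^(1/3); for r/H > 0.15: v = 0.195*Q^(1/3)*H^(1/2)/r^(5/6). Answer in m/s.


r/H = 10.903 / 3.826 = 2.8497
r/H > 0.15, so v = 0.195*Q^(1/3)*H^(1/2)/r^(5/6)
Q^(1/3) = 7.2716
H^(1/2) = 1.9560
r^(5/6) = 7.3219
v = 0.195 * 7.2716 * 1.9560 / 7.3219 = 0.37880 m/s

0.37880 m/s


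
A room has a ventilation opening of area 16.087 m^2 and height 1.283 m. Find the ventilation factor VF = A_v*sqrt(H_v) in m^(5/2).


sqrt(H_v) = 1.1327
VF = 16.087 * 1.1327 = 18.222 m^(5/2)

18.222 m^(5/2)


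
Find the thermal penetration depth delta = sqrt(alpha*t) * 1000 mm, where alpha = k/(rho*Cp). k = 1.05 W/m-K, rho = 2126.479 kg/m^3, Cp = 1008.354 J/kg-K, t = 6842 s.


alpha = 1.05 / (2126.479 * 1008.354) = 4.8968e-07 m^2/s
alpha * t = 0.0033504
delta = sqrt(0.0033504) * 1000 = 57.883 mm

57.883 mm


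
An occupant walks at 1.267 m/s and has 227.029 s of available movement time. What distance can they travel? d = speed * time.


d = 1.267 * 227.029 = 287.65 m

287.65 m


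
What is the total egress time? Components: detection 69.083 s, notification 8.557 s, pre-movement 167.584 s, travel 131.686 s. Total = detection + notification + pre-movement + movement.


Total = 69.083 + 8.557 + 167.584 + 131.686 = 376.91 s

376.91 s


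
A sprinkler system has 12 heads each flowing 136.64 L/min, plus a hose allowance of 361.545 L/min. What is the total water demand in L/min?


Sprinkler demand = 12 * 136.64 = 1639.68 L/min
Total = 1639.68 + 361.545 = 2001.225 L/min

2001.225 L/min


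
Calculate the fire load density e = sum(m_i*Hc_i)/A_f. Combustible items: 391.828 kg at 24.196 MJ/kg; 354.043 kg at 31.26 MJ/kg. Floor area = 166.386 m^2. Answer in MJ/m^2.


Total energy = 391.828*24.196 + 354.043*31.26
= 9480.670 + 11067.38
= 20548.05 MJ
e = 20548.05 / 166.386 = 123.50 MJ/m^2

123.50 MJ/m^2


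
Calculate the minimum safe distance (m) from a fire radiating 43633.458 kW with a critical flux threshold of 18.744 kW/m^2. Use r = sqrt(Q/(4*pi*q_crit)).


4*pi*q_crit = 235.54
Q/(4*pi*q_crit) = 185.25
r = sqrt(185.25) = 13.610 m

13.610 m


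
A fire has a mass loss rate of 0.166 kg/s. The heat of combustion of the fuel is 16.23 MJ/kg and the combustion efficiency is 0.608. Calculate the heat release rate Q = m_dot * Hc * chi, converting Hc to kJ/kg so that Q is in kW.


Hc = 16.23 MJ/kg = 16.23 * 1000 kJ/kg = 16230 kJ/kg
Q = 0.166 kg/s * 16230 kJ/kg * 0.608 = 1638.1 kW

1638.1 kW


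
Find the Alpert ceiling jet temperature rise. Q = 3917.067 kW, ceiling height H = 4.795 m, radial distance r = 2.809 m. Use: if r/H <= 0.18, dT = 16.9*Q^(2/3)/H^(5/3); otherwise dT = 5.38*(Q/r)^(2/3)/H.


r/H = 2.809 / 4.795 = 0.58582
r/H > 0.18, so dT = 5.38*(Q/r)^(2/3)/H
Q/r = 1394.5
(Q/r)^(2/3) = 124.82
dT = 5.38 * 124.82 / 4.795 = 140.04 K

140.04 K


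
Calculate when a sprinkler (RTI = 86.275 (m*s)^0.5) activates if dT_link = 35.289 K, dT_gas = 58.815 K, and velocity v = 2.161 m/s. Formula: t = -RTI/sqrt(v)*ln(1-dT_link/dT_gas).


dT_link/dT_gas = 0.6
ln(1 - 0.6) = -0.91629
t = -86.275 / sqrt(2.161) * -0.91629 = 53.776 s

53.776 s


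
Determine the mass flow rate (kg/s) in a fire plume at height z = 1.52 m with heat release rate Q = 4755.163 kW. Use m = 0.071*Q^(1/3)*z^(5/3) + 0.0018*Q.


Q^(1/3) = 16.816
z^(5/3) = 2.0094
First term = 0.071 * 16.816 * 2.0094 = 2.3991
Second term = 0.0018 * 4755.163 = 8.5593
m = 10.958 kg/s

10.958 kg/s


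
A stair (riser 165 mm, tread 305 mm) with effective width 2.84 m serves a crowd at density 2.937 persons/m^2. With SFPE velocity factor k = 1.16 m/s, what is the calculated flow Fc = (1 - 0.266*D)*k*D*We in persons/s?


1 - 0.266*D = 1 - 0.266*2.937 = 0.21876
Fs = 0.21876 * 1.16 * 2.937 = 0.74529 persons/(s*m)
Fc = 0.74529 * 2.84 = 2.1166 persons/s

2.1166 persons/s


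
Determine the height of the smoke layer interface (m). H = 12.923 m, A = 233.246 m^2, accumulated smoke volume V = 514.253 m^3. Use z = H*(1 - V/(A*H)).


V/(A*H) = 0.17061
1 - 0.17061 = 0.82939
z = 12.923 * 0.82939 = 10.718 m

10.718 m


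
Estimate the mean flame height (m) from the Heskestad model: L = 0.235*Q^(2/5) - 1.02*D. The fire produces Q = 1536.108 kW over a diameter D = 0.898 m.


Q^(2/5) = 18.818
0.235 * Q^(2/5) = 4.4222
1.02 * D = 0.91596
L = 3.5062 m

3.5062 m


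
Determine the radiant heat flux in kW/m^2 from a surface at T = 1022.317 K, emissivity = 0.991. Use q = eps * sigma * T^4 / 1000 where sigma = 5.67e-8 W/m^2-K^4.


T^4 = 1.0923e+12
q = 0.991 * 5.67e-8 * 1.0923e+12 / 1000 = 61.376 kW/m^2

61.376 kW/m^2
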